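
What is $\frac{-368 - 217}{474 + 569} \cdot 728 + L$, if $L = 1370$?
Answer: $\frac{143290}{149} \approx 961.68$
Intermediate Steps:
$\frac{-368 - 217}{474 + 569} \cdot 728 + L = \frac{-368 - 217}{474 + 569} \cdot 728 + 1370 = - \frac{585}{1043} \cdot 728 + 1370 = \left(-585\right) \frac{1}{1043} \cdot 728 + 1370 = \left(- \frac{585}{1043}\right) 728 + 1370 = - \frac{60840}{149} + 1370 = \frac{143290}{149}$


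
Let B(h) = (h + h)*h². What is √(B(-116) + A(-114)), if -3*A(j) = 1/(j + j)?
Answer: I*√40570808813/114 ≈ 1766.9*I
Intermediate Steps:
A(j) = -1/(6*j) (A(j) = -1/(3*(j + j)) = -1/(2*j)/3 = -1/(6*j))
B(h) = 2*h³ (B(h) = (2*h)*h² = 2*h³)
√(B(-116) + A(-114)) = √(2*(-116)³ - ⅙/(-114)) = √(2*(-1560896) - ⅙*(-1/114)) = √(-3121792 + 1/684) = √(-2135305727/684) = I*√40570808813/114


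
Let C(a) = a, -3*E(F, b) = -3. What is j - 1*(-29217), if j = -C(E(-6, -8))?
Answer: 29216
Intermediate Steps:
E(F, b) = 1 (E(F, b) = -1/3*(-3) = 1)
j = -1 (j = -1*1 = -1)
j - 1*(-29217) = -1 - 1*(-29217) = -1 + 29217 = 29216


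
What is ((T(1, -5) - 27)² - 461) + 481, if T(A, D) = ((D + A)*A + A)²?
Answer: 344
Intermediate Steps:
T(A, D) = (A + A*(A + D))² (T(A, D) = ((A + D)*A + A)² = (A*(A + D) + A)² = (A + A*(A + D))²)
((T(1, -5) - 27)² - 461) + 481 = ((1²*(1 + 1 - 5)² - 27)² - 461) + 481 = ((1*(-3)² - 27)² - 461) + 481 = ((1*9 - 27)² - 461) + 481 = ((9 - 27)² - 461) + 481 = ((-18)² - 461) + 481 = (324 - 461) + 481 = -137 + 481 = 344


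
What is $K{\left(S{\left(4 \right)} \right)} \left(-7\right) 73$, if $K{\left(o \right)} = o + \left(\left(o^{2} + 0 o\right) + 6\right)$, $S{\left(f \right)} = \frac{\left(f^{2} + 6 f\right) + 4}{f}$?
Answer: $-70518$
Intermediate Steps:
$S{\left(f \right)} = \frac{4 + f^{2} + 6 f}{f}$
$K{\left(o \right)} = 6 + o + o^{2}$ ($K{\left(o \right)} = o + \left(\left(o^{2} + 0\right) + 6\right) = o + \left(o^{2} + 6\right) = o + \left(6 + o^{2}\right) = 6 + o + o^{2}$)
$K{\left(S{\left(4 \right)} \right)} \left(-7\right) 73 = \left(6 + \left(6 + 4 + \frac{4}{4}\right) + \left(6 + 4 + \frac{4}{4}\right)^{2}\right) \left(-7\right) 73 = \left(6 + \left(6 + 4 + 4 \cdot \frac{1}{4}\right) + \left(6 + 4 + 4 \cdot \frac{1}{4}\right)^{2}\right) \left(-7\right) 73 = \left(6 + \left(6 + 4 + 1\right) + \left(6 + 4 + 1\right)^{2}\right) \left(-7\right) 73 = \left(6 + 11 + 11^{2}\right) \left(-7\right) 73 = \left(6 + 11 + 121\right) \left(-7\right) 73 = 138 \left(-7\right) 73 = \left(-966\right) 73 = -70518$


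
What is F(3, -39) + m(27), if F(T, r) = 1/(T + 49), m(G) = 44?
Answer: 2289/52 ≈ 44.019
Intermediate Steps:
F(T, r) = 1/(49 + T)
F(3, -39) + m(27) = 1/(49 + 3) + 44 = 1/52 + 44 = 2289/52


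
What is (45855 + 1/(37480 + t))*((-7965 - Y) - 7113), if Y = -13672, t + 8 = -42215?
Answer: -305791311184/4743 ≈ -6.4472e+7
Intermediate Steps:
t = -42223 (t = -8 - 42215 = -42223)
(45855 + 1/(37480 + t))*((-7965 - Y) - 7113) = (45855 + 1/(37480 - 42223))*((-7965 - 1*(-13672)) - 7113) = (45855 + 1/(-4743))*((-7965 + 13672) - 7113) = (45855 - 1/4743)*(5707 - 7113) = (217490264/4743)*(-1406) = -305791311184/4743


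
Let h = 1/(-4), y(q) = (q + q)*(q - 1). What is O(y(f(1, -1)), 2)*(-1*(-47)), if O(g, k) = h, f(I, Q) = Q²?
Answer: -47/4 ≈ -11.750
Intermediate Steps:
y(q) = 2*q*(-1 + q) (y(q) = (2*q)*(-1 + q) = 2*q*(-1 + q))
h = -¼ ≈ -0.25000
O(g, k) = -¼
O(y(f(1, -1)), 2)*(-1*(-47)) = -(-1)*(-47)/4 = -¼*47 = -47/4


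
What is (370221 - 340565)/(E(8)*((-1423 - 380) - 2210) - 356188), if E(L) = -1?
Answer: -29656/352175 ≈ -0.084208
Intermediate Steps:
(370221 - 340565)/(E(8)*((-1423 - 380) - 2210) - 356188) = (370221 - 340565)/(-((-1423 - 380) - 2210) - 356188) = 29656/(-(-1803 - 2210) - 356188) = 29656/(-1*(-4013) - 356188) = 29656/(4013 - 356188) = 29656/(-352175) = 29656*(-1/352175) = -29656/352175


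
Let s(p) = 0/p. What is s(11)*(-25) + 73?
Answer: 73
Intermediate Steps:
s(p) = 0
s(11)*(-25) + 73 = 0*(-25) + 73 = 0 + 73 = 73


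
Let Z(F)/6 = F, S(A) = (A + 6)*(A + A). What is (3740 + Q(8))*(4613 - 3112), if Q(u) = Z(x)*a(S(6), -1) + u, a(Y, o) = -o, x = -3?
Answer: 5598730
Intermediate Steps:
S(A) = 2*A*(6 + A) (S(A) = (6 + A)*(2*A) = 2*A*(6 + A))
Z(F) = 6*F
Q(u) = -18 + u (Q(u) = (6*(-3))*(-1*(-1)) + u = -18*1 + u = -18 + u)
(3740 + Q(8))*(4613 - 3112) = (3740 + (-18 + 8))*(4613 - 3112) = (3740 - 10)*1501 = 3730*1501 = 5598730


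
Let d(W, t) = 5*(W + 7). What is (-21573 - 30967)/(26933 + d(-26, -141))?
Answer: -370/189 ≈ -1.9577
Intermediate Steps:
d(W, t) = 35 + 5*W (d(W, t) = 5*(7 + W) = 35 + 5*W)
(-21573 - 30967)/(26933 + d(-26, -141)) = (-21573 - 30967)/(26933 + (35 + 5*(-26))) = -52540/(26933 + (35 - 130)) = -52540/(26933 - 95) = -52540/26838 = -52540*1/26838 = -370/189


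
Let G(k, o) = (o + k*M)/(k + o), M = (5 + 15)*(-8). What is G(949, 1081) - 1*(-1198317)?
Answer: 347490393/290 ≈ 1.1982e+6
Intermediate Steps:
M = -160 (M = 20*(-8) = -160)
G(k, o) = (o - 160*k)/(k + o) (G(k, o) = (o + k*(-160))/(k + o) = (o - 160*k)/(k + o))
G(949, 1081) - 1*(-1198317) = (1081 - 160*949)/(949 + 1081) - 1*(-1198317) = (1081 - 151840)/2030 + 1198317 = (1/2030)*(-150759) + 1198317 = -21537/290 + 1198317 = 347490393/290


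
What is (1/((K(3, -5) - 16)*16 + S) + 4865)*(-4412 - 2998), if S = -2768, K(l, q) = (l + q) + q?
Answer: -56525847495/1568 ≈ -3.6050e+7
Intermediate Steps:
K(l, q) = l + 2*q
(1/((K(3, -5) - 16)*16 + S) + 4865)*(-4412 - 2998) = (1/(((3 + 2*(-5)) - 16)*16 - 2768) + 4865)*(-4412 - 2998) = (1/(((3 - 10) - 16)*16 - 2768) + 4865)*(-7410) = (1/((-7 - 16)*16 - 2768) + 4865)*(-7410) = (1/(-23*16 - 2768) + 4865)*(-7410) = (1/(-368 - 2768) + 4865)*(-7410) = (1/(-3136) + 4865)*(-7410) = (-1/3136 + 4865)*(-7410) = (15256639/3136)*(-7410) = -56525847495/1568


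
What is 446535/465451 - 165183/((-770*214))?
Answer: 21494947119/10956716540 ≈ 1.9618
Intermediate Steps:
446535/465451 - 165183/((-770*214)) = 446535*(1/465451) - 165183/(-164780) = 446535/465451 - 165183*(-1/164780) = 446535/465451 + 165183/164780 = 21494947119/10956716540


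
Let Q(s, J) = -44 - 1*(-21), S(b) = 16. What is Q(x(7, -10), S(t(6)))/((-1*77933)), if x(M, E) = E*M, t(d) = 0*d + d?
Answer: 23/77933 ≈ 0.00029513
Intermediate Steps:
t(d) = d (t(d) = 0 + d = d)
Q(s, J) = -23 (Q(s, J) = -44 + 21 = -23)
Q(x(7, -10), S(t(6)))/((-1*77933)) = -23/((-1*77933)) = -23/(-77933) = -23*(-1/77933) = 23/77933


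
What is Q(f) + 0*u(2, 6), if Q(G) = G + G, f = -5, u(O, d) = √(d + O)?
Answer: -10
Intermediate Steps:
u(O, d) = √(O + d)
Q(G) = 2*G
Q(f) + 0*u(2, 6) = 2*(-5) + 0*√(2 + 6) = -10 + 0*√8 = -10 + 0*(2*√2) = -10 + 0 = -10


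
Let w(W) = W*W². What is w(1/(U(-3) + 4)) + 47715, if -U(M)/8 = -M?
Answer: 381719999/8000 ≈ 47715.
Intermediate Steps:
U(M) = 8*M (U(M) = -(-8)*M = 8*M)
w(W) = W³
w(1/(U(-3) + 4)) + 47715 = (1/(8*(-3) + 4))³ + 47715 = (1/(-24 + 4))³ + 47715 = (1/(-20))³ + 47715 = (-1/20*1)³ + 47715 = (-1/20)³ + 47715 = -1/8000 + 47715 = 381719999/8000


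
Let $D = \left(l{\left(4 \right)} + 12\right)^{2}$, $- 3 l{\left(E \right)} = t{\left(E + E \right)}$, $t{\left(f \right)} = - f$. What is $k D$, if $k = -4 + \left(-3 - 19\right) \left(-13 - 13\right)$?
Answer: $\frac{1099648}{9} \approx 1.2218 \cdot 10^{5}$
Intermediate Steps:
$l{\left(E \right)} = \frac{2 E}{3}$ ($l{\left(E \right)} = - \frac{\left(-1\right) \left(E + E\right)}{3} = - \frac{\left(-1\right) 2 E}{3} = - \frac{\left(-2\right) E}{3} = \frac{2 E}{3}$)
$D = \frac{1936}{9}$ ($D = \left(\frac{2}{3} \cdot 4 + 12\right)^{2} = \left(\frac{8}{3} + 12\right)^{2} = \left(\frac{44}{3}\right)^{2} = \frac{1936}{9} \approx 215.11$)
$k = 568$ ($k = -4 - -572 = -4 + 572 = 568$)
$k D = 568 \cdot \frac{1936}{9} = \frac{1099648}{9}$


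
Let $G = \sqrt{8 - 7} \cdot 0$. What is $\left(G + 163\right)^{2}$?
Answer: $26569$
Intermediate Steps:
$G = 0$ ($G = \sqrt{1} \cdot 0 = 1 \cdot 0 = 0$)
$\left(G + 163\right)^{2} = \left(0 + 163\right)^{2} = 163^{2} = 26569$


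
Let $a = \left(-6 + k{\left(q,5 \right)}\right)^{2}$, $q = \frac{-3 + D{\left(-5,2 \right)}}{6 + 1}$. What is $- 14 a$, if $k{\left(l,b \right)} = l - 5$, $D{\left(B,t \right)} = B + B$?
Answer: $- \frac{16200}{7} \approx -2314.3$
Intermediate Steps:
$D{\left(B,t \right)} = 2 B$
$q = - \frac{13}{7}$ ($q = \frac{-3 + 2 \left(-5\right)}{6 + 1} = \frac{-3 - 10}{7} = \left(-13\right) \frac{1}{7} = - \frac{13}{7} \approx -1.8571$)
$k{\left(l,b \right)} = -5 + l$ ($k{\left(l,b \right)} = l - 5 = -5 + l$)
$a = \frac{8100}{49}$ ($a = \left(-6 - \frac{48}{7}\right)^{2} = \left(- \frac{90}{7}\right)^{2} = \frac{8100}{49} \approx 165.31$)
$- 14 a = \left(-14\right) \frac{8100}{49} = - \frac{16200}{7}$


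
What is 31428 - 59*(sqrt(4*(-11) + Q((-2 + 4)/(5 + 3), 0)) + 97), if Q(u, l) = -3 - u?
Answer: 25705 - 177*I*sqrt(21)/2 ≈ 25705.0 - 405.56*I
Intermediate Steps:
31428 - 59*(sqrt(4*(-11) + Q((-2 + 4)/(5 + 3), 0)) + 97) = 31428 - 59*(sqrt(4*(-11) + (-3 - (-2 + 4)/(5 + 3))) + 97) = 31428 - 59*(sqrt(-44 + (-3 - 2/8)) + 97) = 31428 - 59*(sqrt(-44 + (-3 - 1*1/4)) + 97) = 31428 - 59*(sqrt(-44 + (-3 - 1/4)) + 97) = 31428 - 59*(sqrt(-44 - 13/4) + 97) = 31428 - 59*(sqrt(-189/4) + 97) = 31428 - 59*(3*I*sqrt(21)/2 + 97) = 31428 - 59*(97 + 3*I*sqrt(21)/2) = 31428 - (5723 + 177*I*sqrt(21)/2) = 31428 + (-5723 - 177*I*sqrt(21)/2) = 25705 - 177*I*sqrt(21)/2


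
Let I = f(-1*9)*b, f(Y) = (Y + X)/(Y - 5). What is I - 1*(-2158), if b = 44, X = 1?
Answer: 15282/7 ≈ 2183.1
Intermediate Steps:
f(Y) = (1 + Y)/(-5 + Y) (f(Y) = (Y + 1)/(Y - 5) = (1 + Y)/(-5 + Y))
I = 176/7 (I = ((1 - 1*9)/(-5 - 1*9))*44 = ((1 - 9)/(-5 - 9))*44 = (-8/(-14))*44 = -1/14*(-8)*44 = (4/7)*44 = 176/7 ≈ 25.143)
I - 1*(-2158) = 176/7 - 1*(-2158) = 176/7 + 2158 = 15282/7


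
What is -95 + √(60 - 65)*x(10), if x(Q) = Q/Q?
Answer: -95 + I*√5 ≈ -95.0 + 2.2361*I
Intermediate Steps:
x(Q) = 1
-95 + √(60 - 65)*x(10) = -95 + √(60 - 65)*1 = -95 + √(-5)*1 = -95 + (I*√5)*1 = -95 + I*√5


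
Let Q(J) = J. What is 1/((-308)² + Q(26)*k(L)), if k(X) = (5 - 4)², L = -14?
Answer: 1/94890 ≈ 1.0539e-5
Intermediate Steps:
k(X) = 1 (k(X) = 1² = 1)
1/((-308)² + Q(26)*k(L)) = 1/((-308)² + 26*1) = 1/(94864 + 26) = 1/94890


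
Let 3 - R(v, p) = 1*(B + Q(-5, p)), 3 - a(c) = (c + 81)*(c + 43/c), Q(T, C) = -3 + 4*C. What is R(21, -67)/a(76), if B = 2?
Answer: -20672/913355 ≈ -0.022633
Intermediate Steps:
a(c) = 3 - (81 + c)*(c + 43/c) (a(c) = 3 - (c + 81)*(c + 43/c) = 3 - (81 + c)*(c + 43/c))
R(v, p) = 4 - 4*p (R(v, p) = 3 - (2 + (-3 + 4*p)) = 3 - (-1 + 4*p) = 3 + (1 - 4*p) = 4 - 4*p)
R(21, -67)/a(76) = (4 - 4*(-67))/(-40 - 1*76² - 3483/76 - 81*76) = (4 + 268)/(-40 - 1*5776 - 3483*1/76 - 6156) = 272/(-40 - 5776 - 3483/76 - 6156) = 272/(-913355/76) = 272*(-76/913355) = -20672/913355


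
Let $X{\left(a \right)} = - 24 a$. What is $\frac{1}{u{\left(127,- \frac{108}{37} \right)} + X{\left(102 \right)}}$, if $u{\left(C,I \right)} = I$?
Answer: $- \frac{37}{90684} \approx -0.00040801$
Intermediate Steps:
$\frac{1}{u{\left(127,- \frac{108}{37} \right)} + X{\left(102 \right)}} = \frac{1}{- \frac{108}{37} - 2448} = \frac{1}{- \frac{90684}{37}} = - \frac{37}{90684}$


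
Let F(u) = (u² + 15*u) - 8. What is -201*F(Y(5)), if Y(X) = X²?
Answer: -199392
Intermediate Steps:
F(u) = -8 + u² + 15*u
-201*F(Y(5)) = -201*(-8 + (5²)² + 15*5²) = -201*(-8 + 25² + 15*25) = -201*(-8 + 625 + 375) = -201*992 = -199392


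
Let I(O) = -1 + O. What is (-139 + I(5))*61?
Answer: -8235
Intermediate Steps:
(-139 + I(5))*61 = (-139 + (-1 + 5))*61 = (-139 + 4)*61 = -135*61 = -8235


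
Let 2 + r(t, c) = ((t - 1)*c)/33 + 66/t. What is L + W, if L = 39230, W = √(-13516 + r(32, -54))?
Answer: 39230 + I*√26265063/44 ≈ 39230.0 + 116.48*I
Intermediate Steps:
r(t, c) = -2 + 66/t + c*(-1 + t)/33 (r(t, c) = -2 + (((t - 1)*c)/33 + 66/t) = -2 + (((-1 + t)*c)*(1/33) + 66/t) = -2 + ((c*(-1 + t))*(1/33) + 66/t) = -2 + (c*(-1 + t)/33 + 66/t) = -2 + (66/t + c*(-1 + t)/33) = -2 + 66/t + c*(-1 + t)/33)
W = I*√26265063/44 (W = √(-13516 + (1/33)*(2178 - 1*32*(66 - 54 - 1*(-54)*32))/32) = √(-13516 + (1/33)*(1/32)*(2178 - 1*32*(66 - 54 + 1728))) = √(-13516 + (1/33)*(1/32)*(2178 - 1*32*1740)) = √(-13516 + (1/33)*(1/32)*(2178 - 55680)) = √(-13516 + (1/33)*(1/32)*(-53502)) = √(-13516 - 8917/176) = √(-2387733/176) = I*√26265063/44 ≈ 116.48*I)
L + W = 39230 + I*√26265063/44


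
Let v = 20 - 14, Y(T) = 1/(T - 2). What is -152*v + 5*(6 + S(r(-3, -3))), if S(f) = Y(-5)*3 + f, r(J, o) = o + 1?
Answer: -6259/7 ≈ -894.14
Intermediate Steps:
r(J, o) = 1 + o
Y(T) = 1/(-2 + T)
v = 6
S(f) = -3/7 + f (S(f) = 3/(-2 - 5) + f = 3/(-7) + f = -⅐*3 + f = -3/7 + f)
-152*v + 5*(6 + S(r(-3, -3))) = -152*6 + 5*(6 + (-3/7 + (1 - 3))) = -912 + 5*(6 + (-3/7 - 2)) = -912 + 5*(6 - 17/7) = -912 + 5*(25/7) = -912 + 125/7 = -6259/7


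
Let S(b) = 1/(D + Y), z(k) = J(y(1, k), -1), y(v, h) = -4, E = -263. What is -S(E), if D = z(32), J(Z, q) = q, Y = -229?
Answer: 1/230 ≈ 0.0043478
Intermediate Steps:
z(k) = -1
D = -1
S(b) = -1/230 (S(b) = 1/(-1 - 229) = 1/(-230) = -1/230)
-S(E) = -1*(-1/230) = 1/230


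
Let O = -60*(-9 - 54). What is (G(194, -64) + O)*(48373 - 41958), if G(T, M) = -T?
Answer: 23004190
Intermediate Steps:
O = 3780 (O = -60*(-63) = 3780)
(G(194, -64) + O)*(48373 - 41958) = (-1*194 + 3780)*(48373 - 41958) = (-194 + 3780)*6415 = 3586*6415 = 23004190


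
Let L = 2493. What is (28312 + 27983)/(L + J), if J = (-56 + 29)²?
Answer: 6255/358 ≈ 17.472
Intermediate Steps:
J = 729 (J = (-27)² = 729)
(28312 + 27983)/(L + J) = (28312 + 27983)/(2493 + 729) = 56295/3222 = 56295*(1/3222) = 6255/358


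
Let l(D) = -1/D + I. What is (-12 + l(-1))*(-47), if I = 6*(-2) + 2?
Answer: 987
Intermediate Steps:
I = -10 (I = -12 + 2 = -10)
l(D) = -10 - 1/D (l(D) = -1/D - 10 = -10 - 1/D)
(-12 + l(-1))*(-47) = (-12 + (-10 - 1/(-1)))*(-47) = (-12 + (-10 - 1*(-1)))*(-47) = (-12 + (-10 + 1))*(-47) = (-12 - 9)*(-47) = -21*(-47) = 987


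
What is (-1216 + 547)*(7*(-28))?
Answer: 131124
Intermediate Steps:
(-1216 + 547)*(7*(-28)) = -669*(-196) = 131124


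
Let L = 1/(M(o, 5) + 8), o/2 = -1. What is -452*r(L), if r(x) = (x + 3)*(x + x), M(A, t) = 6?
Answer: -9718/49 ≈ -198.33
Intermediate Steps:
o = -2 (o = 2*(-1) = -2)
L = 1/14 (L = 1/(6 + 8) = 1/14 ≈ 0.071429)
r(x) = 2*x*(3 + x) (r(x) = (3 + x)*(2*x) = 2*x*(3 + x))
-452*r(L) = -904*(3 + 1/14)/14 = -904*43/(14*14) = -452*43/98 = -9718/49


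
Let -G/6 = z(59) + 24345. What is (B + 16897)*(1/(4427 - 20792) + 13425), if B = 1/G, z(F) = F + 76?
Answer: 136314664329847129/600922800 ≈ 2.2684e+8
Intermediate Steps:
z(F) = 76 + F
G = -146880 (G = -6*((76 + 59) + 24345) = -6*(135 + 24345) = -6*24480 = -146880)
B = -1/146880 (B = 1/(-146880) = -1/146880 ≈ -6.8083e-6)
(B + 16897)*(1/(4427 - 20792) + 13425) = (-1/146880 + 16897)*(1/(4427 - 20792) + 13425) = 2481831359*(1/(-16365) + 13425)/146880 = 2481831359*(-1/16365 + 13425)/146880 = (2481831359/146880)*(219700124/16365) = 136314664329847129/600922800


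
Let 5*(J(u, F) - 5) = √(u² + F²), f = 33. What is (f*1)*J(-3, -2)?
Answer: 165 + 33*√13/5 ≈ 188.80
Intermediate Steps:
J(u, F) = 5 + √(F² + u²)/5 (J(u, F) = 5 + √(u² + F²)/5 = 5 + √(F² + u²)/5)
(f*1)*J(-3, -2) = (33*1)*(5 + √((-2)² + (-3)²)/5) = 33*(5 + √(4 + 9)/5) = 33*(5 + √13/5) = 165 + 33*√13/5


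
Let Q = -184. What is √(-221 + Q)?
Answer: 9*I*√5 ≈ 20.125*I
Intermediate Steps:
√(-221 + Q) = √(-221 - 184) = √(-405) = 9*I*√5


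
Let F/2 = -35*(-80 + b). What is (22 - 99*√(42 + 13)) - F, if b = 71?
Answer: -608 - 99*√55 ≈ -1342.2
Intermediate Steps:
F = 630 (F = 2*(-35*(-80 + 71)) = 2*(-35*(-9)) = 2*315 = 630)
(22 - 99*√(42 + 13)) - F = (22 - 99*√(42 + 13)) - 1*630 = (22 - 99*√55) - 630 = -608 - 99*√55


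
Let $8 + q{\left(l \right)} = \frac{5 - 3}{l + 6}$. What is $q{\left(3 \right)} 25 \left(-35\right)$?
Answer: $\frac{61250}{9} \approx 6805.6$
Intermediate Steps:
$q{\left(l \right)} = -8 + \frac{2}{6 + l}$ ($q{\left(l \right)} = -8 + \frac{5 - 3}{l + 6} = -8 + \frac{2}{6 + l}$)
$q{\left(3 \right)} 25 \left(-35\right) = \frac{2 \left(-23 - 12\right)}{6 + 3} \cdot 25 \left(-35\right) = \frac{2 \left(-23 - 12\right)}{9} \cdot 25 \left(-35\right) = 2 \cdot \frac{1}{9} \left(-35\right) 25 \left(-35\right) = \left(- \frac{70}{9}\right) 25 \left(-35\right) = \left(- \frac{1750}{9}\right) \left(-35\right) = \frac{61250}{9}$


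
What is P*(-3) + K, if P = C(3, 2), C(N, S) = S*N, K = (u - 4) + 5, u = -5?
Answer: -22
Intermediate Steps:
K = -4 (K = (-5 - 4) + 5 = -9 + 5 = -4)
C(N, S) = N*S
P = 6 (P = 3*2 = 6)
P*(-3) + K = 6*(-3) - 4 = -18 - 4 = -22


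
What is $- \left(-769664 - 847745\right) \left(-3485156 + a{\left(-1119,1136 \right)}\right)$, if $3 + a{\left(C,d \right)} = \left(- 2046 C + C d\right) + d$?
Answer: $-3988098745797$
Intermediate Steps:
$a{\left(C,d \right)} = -3 + d - 2046 C + C d$ ($a{\left(C,d \right)} = -3 + \left(\left(- 2046 C + C d\right) + d\right) = -3 + \left(d - 2046 C + C d\right) = -3 + d - 2046 C + C d$)
$- \left(-769664 - 847745\right) \left(-3485156 + a{\left(-1119,1136 \right)}\right) = - \left(-769664 - 847745\right) \left(-3485156 - -1019423\right) = - \left(-1617409\right) \left(-3485156 + \left(-3 + 1136 + 2289474 - 1271184\right)\right) = - \left(-1617409\right) \left(-3485156 + 1019423\right) = - \left(-1617409\right) \left(-2465733\right) = \left(-1\right) 3988098745797 = -3988098745797$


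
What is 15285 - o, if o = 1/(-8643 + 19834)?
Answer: 171054434/11191 ≈ 15285.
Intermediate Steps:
o = 1/11191 ≈ 8.9357e-5
15285 - o = 15285 - 1*1/11191 = 15285 - 1/11191 = 171054434/11191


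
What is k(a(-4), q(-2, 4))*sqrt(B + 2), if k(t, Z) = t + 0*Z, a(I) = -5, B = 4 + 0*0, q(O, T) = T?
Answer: -5*sqrt(6) ≈ -12.247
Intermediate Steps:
B = 4 (B = 4 + 0 = 4)
k(t, Z) = t (k(t, Z) = t + 0 = t)
k(a(-4), q(-2, 4))*sqrt(B + 2) = -5*sqrt(4 + 2) = -5*sqrt(6)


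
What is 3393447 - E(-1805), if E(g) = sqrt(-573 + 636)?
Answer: 3393447 - 3*sqrt(7) ≈ 3.3934e+6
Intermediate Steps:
E(g) = 3*sqrt(7) (E(g) = sqrt(63) = 3*sqrt(7))
3393447 - E(-1805) = 3393447 - 3*sqrt(7)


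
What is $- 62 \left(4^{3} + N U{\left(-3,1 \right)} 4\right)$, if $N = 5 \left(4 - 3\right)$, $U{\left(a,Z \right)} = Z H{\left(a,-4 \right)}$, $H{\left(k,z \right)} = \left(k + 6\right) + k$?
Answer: $-3968$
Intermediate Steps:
$H{\left(k,z \right)} = 6 + 2 k$ ($H{\left(k,z \right)} = \left(6 + k\right) + k = 6 + 2 k$)
$U{\left(a,Z \right)} = Z \left(6 + 2 a\right)$
$N = 5$ ($N = 5 \cdot 1 = 5$)
$- 62 \left(4^{3} + N U{\left(-3,1 \right)} 4\right) = - 62 \left(4^{3} + 5 \cdot 2 \cdot 1 \left(3 - 3\right) 4\right) = - 62 \left(64 + 5 \cdot 2 \cdot 1 \cdot 0 \cdot 4\right) = - 62 \left(64 + 5 \cdot 0 \cdot 4\right) = - 62 \left(64 + 0 \cdot 4\right) = - 62 \left(64 + 0\right) = \left(-62\right) 64 = -3968$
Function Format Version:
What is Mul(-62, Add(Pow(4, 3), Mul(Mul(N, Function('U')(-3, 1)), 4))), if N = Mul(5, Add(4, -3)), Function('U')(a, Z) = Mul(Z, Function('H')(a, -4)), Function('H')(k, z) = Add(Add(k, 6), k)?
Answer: -3968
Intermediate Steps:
Function('H')(k, z) = Add(6, Mul(2, k)) (Function('H')(k, z) = Add(Add(6, k), k) = Add(6, Mul(2, k)))
Function('U')(a, Z) = Mul(Z, Add(6, Mul(2, a)))
N = 5 (N = Mul(5, 1) = 5)
Mul(-62, Add(Pow(4, 3), Mul(Mul(N, Function('U')(-3, 1)), 4))) = Mul(-62, Add(Pow(4, 3), Mul(Mul(5, Mul(2, 1, Add(3, -3))), 4))) = Mul(-62, Add(64, Mul(Mul(5, Mul(2, 1, 0)), 4))) = Mul(-62, Add(64, Mul(Mul(5, 0), 4))) = Mul(-62, Add(64, Mul(0, 4))) = Mul(-62, Add(64, 0)) = Mul(-62, 64) = -3968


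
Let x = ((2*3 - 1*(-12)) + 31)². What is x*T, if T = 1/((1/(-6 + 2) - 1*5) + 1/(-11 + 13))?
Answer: -9604/19 ≈ -505.47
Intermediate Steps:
x = 2401 (x = ((6 + 12) + 31)² = (18 + 31)² = 49² = 2401)
T = -4/19 (T = 1/((1/(-4) - 5) + 1/2) = 1/((-¼ - 5) + ½) = 1/(-21/4 + ½) = 1/(-19/4) = -4/19 ≈ -0.21053)
x*T = 2401*(-4/19) = -9604/19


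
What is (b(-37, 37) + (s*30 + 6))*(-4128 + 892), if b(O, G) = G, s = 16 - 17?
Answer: -42068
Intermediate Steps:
s = -1
(b(-37, 37) + (s*30 + 6))*(-4128 + 892) = (37 + (-1*30 + 6))*(-4128 + 892) = (37 + (-30 + 6))*(-3236) = (37 - 24)*(-3236) = 13*(-3236) = -42068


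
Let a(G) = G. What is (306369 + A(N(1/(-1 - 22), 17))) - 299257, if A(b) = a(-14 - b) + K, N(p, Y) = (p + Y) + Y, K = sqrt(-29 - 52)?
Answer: 162473/23 + 9*I ≈ 7064.0 + 9.0*I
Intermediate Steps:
K = 9*I (K = sqrt(-81) = 9*I ≈ 9.0*I)
N(p, Y) = p + 2*Y (N(p, Y) = (Y + p) + Y = p + 2*Y)
A(b) = -14 - b + 9*I (A(b) = (-14 - b) + 9*I = -14 - b + 9*I)
(306369 + A(N(1/(-1 - 22), 17))) - 299257 = (306369 + (-14 - (1/(-1 - 22) + 2*17) + 9*I)) - 299257 = (306369 + (-14 - (1/(-23) + 34) + 9*I)) - 299257 = (306369 + (-14 - (-1/23 + 34) + 9*I)) - 299257 = (306369 + (-14 - 1*781/23 + 9*I)) - 299257 = (306369 + (-14 - 781/23 + 9*I)) - 299257 = (306369 + (-1103/23 + 9*I)) - 299257 = (7045384/23 + 9*I) - 299257 = 162473/23 + 9*I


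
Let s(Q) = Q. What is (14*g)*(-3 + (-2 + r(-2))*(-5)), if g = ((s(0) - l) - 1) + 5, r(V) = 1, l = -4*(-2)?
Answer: -112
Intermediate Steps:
l = 8
g = -4 (g = ((0 - 1*8) - 1) + 5 = ((0 - 8) - 1) + 5 = (-8 - 1) + 5 = -9 + 5 = -4)
(14*g)*(-3 + (-2 + r(-2))*(-5)) = (14*(-4))*(-3 + (-2 + 1)*(-5)) = -56*(-3 - 1*(-5)) = -56*(-3 + 5) = -56*2 = -112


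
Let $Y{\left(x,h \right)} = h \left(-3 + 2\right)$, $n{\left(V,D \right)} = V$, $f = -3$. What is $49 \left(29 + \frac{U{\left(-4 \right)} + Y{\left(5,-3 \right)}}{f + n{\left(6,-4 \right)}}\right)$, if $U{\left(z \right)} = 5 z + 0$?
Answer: $\frac{3430}{3} \approx 1143.3$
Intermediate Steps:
$U{\left(z \right)} = 5 z$
$Y{\left(x,h \right)} = - h$ ($Y{\left(x,h \right)} = h \left(-1\right) = - h$)
$49 \left(29 + \frac{U{\left(-4 \right)} + Y{\left(5,-3 \right)}}{f + n{\left(6,-4 \right)}}\right) = 49 \left(29 + \frac{5 \left(-4\right) - -3}{-3 + 6}\right) = 49 \left(29 + \frac{-20 + 3}{3}\right) = 49 \left(29 - \frac{17}{3}\right) = 49 \cdot \frac{70}{3} = \frac{3430}{3}$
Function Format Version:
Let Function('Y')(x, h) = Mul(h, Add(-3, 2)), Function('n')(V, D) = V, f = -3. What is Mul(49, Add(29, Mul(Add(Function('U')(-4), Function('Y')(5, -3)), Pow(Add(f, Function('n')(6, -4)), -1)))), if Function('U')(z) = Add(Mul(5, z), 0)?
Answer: Rational(3430, 3) ≈ 1143.3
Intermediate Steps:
Function('U')(z) = Mul(5, z)
Function('Y')(x, h) = Mul(-1, h) (Function('Y')(x, h) = Mul(h, -1) = Mul(-1, h))
Mul(49, Add(29, Mul(Add(Function('U')(-4), Function('Y')(5, -3)), Pow(Add(f, Function('n')(6, -4)), -1)))) = Mul(49, Add(29, Mul(Add(Mul(5, -4), Mul(-1, -3)), Pow(Add(-3, 6), -1)))) = Mul(49, Add(29, Mul(Add(-20, 3), Pow(3, -1)))) = Mul(49, Add(29, Mul(-17, Rational(1, 3)))) = Mul(49, Add(29, Rational(-17, 3))) = Mul(49, Rational(70, 3)) = Rational(3430, 3)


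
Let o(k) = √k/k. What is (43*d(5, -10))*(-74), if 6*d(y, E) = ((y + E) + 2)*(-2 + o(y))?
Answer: -3182 + 1591*√5/5 ≈ -2470.5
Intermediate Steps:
o(k) = k^(-½)
d(y, E) = (-2 + y^(-½))*(2 + E + y)/6 (d(y, E) = (((y + E) + 2)*(-2 + y^(-½)))/6 = (((E + y) + 2)*(-2 + y^(-½)))/6 = ((2 + E + y)*(-2 + y^(-½)))/6 = ((-2 + y^(-½))*(2 + E + y))/6 = (-2 + y^(-½))*(2 + E + y)/6)
(43*d(5, -10))*(-74) = (43*((2 - 10 + √5*(-4 + √5 - 2*(-10) - 2*5))/(6*√5)))*(-74) = (43*((√5/5)*(2 - 10 + √5*(-4 + √5 + 20 - 10))/6))*(-74) = (43*((√5/5)*(2 - 10 + √5*(6 + √5))/6))*(-74) = (43*((√5/5)*(-8 + √5*(6 + √5))/6))*(-74) = (43*(√5*(-8 + √5*(6 + √5))/30))*(-74) = (43*√5*(-8 + √5*(6 + √5))/30)*(-74) = -1591*√5*(-8 + √5*(6 + √5))/15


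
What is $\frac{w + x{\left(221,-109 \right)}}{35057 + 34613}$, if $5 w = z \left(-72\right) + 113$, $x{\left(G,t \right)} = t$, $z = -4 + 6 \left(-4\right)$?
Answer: $\frac{792}{174175} \approx 0.0045471$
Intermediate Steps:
$z = -28$ ($z = -4 - 24 = -28$)
$w = \frac{2129}{5}$ ($w = \frac{\left(-28\right) \left(-72\right) + 113}{5} = \frac{2016 + 113}{5} = \frac{1}{5} \cdot 2129 = \frac{2129}{5} \approx 425.8$)
$\frac{w + x{\left(221,-109 \right)}}{35057 + 34613} = \frac{\frac{2129}{5} - 109}{35057 + 34613} = \frac{1584}{5 \cdot 69670} = \frac{1584}{5} \cdot \frac{1}{69670} = \frac{792}{174175}$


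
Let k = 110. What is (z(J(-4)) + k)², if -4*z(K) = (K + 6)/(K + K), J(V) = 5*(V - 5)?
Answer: 173896969/14400 ≈ 12076.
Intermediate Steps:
J(V) = -25 + 5*V (J(V) = 5*(-5 + V) = -25 + 5*V)
z(K) = -(6 + K)/(8*K) (z(K) = -(K + 6)/(4*(K + K)) = -(6 + K)/(4*(2*K)) = -(6 + K)*1/(2*K)/4 = -(6 + K)/(8*K))
(z(J(-4)) + k)² = ((-6 - (-25 + 5*(-4)))/(8*(-25 + 5*(-4))) + 110)² = ((-6 - (-25 - 20))/(8*(-25 - 20)) + 110)² = ((⅛)*(-6 - 1*(-45))/(-45) + 110)² = ((⅛)*(-1/45)*(-6 + 45) + 110)² = ((⅛)*(-1/45)*39 + 110)² = (-13/120 + 110)² = (13187/120)² = 173896969/14400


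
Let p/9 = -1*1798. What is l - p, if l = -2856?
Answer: 13326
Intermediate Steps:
p = -16182 (p = 9*(-1*1798) = 9*(-1798) = -16182)
l - p = -2856 - 1*(-16182) = -2856 + 16182 = 13326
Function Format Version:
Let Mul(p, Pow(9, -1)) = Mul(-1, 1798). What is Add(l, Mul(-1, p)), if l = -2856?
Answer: 13326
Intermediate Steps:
p = -16182 (p = Mul(9, Mul(-1, 1798)) = Mul(9, -1798) = -16182)
Add(l, Mul(-1, p)) = Add(-2856, Mul(-1, -16182)) = Add(-2856, 16182) = 13326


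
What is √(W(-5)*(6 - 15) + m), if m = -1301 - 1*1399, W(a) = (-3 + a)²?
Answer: 6*I*√91 ≈ 57.236*I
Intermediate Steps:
m = -2700 (m = -1301 - 1399 = -2700)
√(W(-5)*(6 - 15) + m) = √((-3 - 5)²*(6 - 15) - 2700) = √((-8)²*(-9) - 2700) = √(64*(-9) - 2700) = √(-576 - 2700) = √(-3276) = 6*I*√91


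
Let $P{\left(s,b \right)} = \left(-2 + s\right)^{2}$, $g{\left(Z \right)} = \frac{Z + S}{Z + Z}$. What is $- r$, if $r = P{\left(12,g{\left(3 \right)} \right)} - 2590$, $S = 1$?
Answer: $2490$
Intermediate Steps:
$g{\left(Z \right)} = \frac{1 + Z}{2 Z}$ ($g{\left(Z \right)} = \frac{Z + 1}{Z + Z} = \frac{1 + Z}{2 Z}$)
$r = -2490$ ($r = \left(-2 + 12\right)^{2} - 2590 = 10^{2} - 2590 = 100 - 2590 = -2490$)
$- r = \left(-1\right) \left(-2490\right) = 2490$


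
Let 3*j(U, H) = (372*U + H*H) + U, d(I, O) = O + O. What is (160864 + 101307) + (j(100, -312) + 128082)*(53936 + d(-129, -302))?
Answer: 27674227993/3 ≈ 9.2247e+9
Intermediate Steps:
d(I, O) = 2*O
j(U, H) = H²/3 + 373*U/3 (j(U, H) = ((372*U + H*H) + U)/3 = ((372*U + H²) + U)/3 = ((H² + 372*U) + U)/3 = (H² + 373*U)/3 = H²/3 + 373*U/3)
(160864 + 101307) + (j(100, -312) + 128082)*(53936 + d(-129, -302)) = (160864 + 101307) + (((⅓)*(-312)² + (373/3)*100) + 128082)*(53936 + 2*(-302)) = 262171 + (((⅓)*97344 + 37300/3) + 128082)*(53936 - 604) = 262171 + ((32448 + 37300/3) + 128082)*53332 = 262171 + (134644/3 + 128082)*53332 = 262171 + (518890/3)*53332 = 262171 + 27673441480/3 = 27674227993/3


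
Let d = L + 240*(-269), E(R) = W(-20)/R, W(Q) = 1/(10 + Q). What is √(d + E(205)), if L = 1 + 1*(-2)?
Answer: I*√10852704182/410 ≈ 254.09*I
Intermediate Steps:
L = -1 (L = 1 - 2 = -1)
E(R) = -1/(10*R) (E(R) = 1/((10 - 20)*R) = 1/((-10)*R) = -1/(10*R))
d = -64561 (d = -1 + 240*(-269) = -1 - 64560 = -64561)
√(d + E(205)) = √(-64561 - ⅒/205) = √(-64561 - ⅒*1/205) = √(-64561 - 1/2050) = √(-132350051/2050) = I*√10852704182/410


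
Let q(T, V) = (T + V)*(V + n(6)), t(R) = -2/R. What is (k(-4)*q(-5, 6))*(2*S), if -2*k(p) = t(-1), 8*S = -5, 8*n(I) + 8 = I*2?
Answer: 65/8 ≈ 8.1250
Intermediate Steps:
n(I) = -1 + I/4 (n(I) = -1 + (I*2)/8 = -1 + (2*I)/8 = -1 + I/4)
S = -5/8 (S = (1/8)*(-5) = -5/8 ≈ -0.62500)
q(T, V) = (1/2 + V)*(T + V) (q(T, V) = (T + V)*(V + (-1 + (1/4)*6)) = (T + V)*(V + (-1 + 3/2)) = (T + V)*(V + 1/2) = (T + V)*(1/2 + V) = (1/2 + V)*(T + V))
k(p) = -1 (k(p) = -(-1)/(-1) = -(-1)*(-1) = -1/2*2 = -1)
(k(-4)*q(-5, 6))*(2*S) = (-(6**2 + (1/2)*(-5) + (1/2)*6 - 5*6))*(2*(-5/8)) = -(36 - 5/2 + 3 - 30)*(-5/4) = -1*13/2*(-5/4) = -13/2*(-5/4) = 65/8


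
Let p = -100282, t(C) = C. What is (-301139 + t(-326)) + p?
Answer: -401747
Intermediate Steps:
(-301139 + t(-326)) + p = (-301139 - 326) - 100282 = -301465 - 100282 = -401747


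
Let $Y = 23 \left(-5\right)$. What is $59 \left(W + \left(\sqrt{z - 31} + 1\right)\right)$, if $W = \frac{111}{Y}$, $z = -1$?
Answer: $\frac{236}{115} + 236 i \sqrt{2} \approx 2.0522 + 333.75 i$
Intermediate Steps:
$Y = -115$
$W = - \frac{111}{115}$ ($W = \frac{111}{-115} = 111 \left(- \frac{1}{115}\right) = - \frac{111}{115} \approx -0.96522$)
$59 \left(W + \left(\sqrt{z - 31} + 1\right)\right) = 59 \left(- \frac{111}{115} + \left(\sqrt{-1 - 31} + 1\right)\right) = 59 \left(- \frac{111}{115} + \left(\sqrt{-32} + 1\right)\right) = 59 \left(- \frac{111}{115} + \left(4 i \sqrt{2} + 1\right)\right) = 59 \left(- \frac{111}{115} + \left(1 + 4 i \sqrt{2}\right)\right) = 59 \left(\frac{4}{115} + 4 i \sqrt{2}\right) = \frac{236}{115} + 236 i \sqrt{2}$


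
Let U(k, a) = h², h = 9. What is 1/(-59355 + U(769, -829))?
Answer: -1/59274 ≈ -1.6871e-5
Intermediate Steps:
U(k, a) = 81 (U(k, a) = 9² = 81)
1/(-59355 + U(769, -829)) = 1/(-59355 + 81) = 1/(-59274) = -1/59274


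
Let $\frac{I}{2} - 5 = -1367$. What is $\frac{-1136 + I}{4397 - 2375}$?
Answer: $- \frac{1930}{1011} \approx -1.909$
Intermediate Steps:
$I = -2724$ ($I = 10 + 2 \left(-1367\right) = 10 - 2734 = -2724$)
$\frac{-1136 + I}{4397 - 2375} = \frac{-1136 - 2724}{4397 - 2375} = - \frac{3860}{2022} = \left(-3860\right) \frac{1}{2022} = - \frac{1930}{1011}$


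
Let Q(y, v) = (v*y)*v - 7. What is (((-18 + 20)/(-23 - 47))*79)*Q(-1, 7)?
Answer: 632/5 ≈ 126.40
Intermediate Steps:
Q(y, v) = -7 + y*v² (Q(y, v) = y*v² - 7 = -7 + y*v²)
(((-18 + 20)/(-23 - 47))*79)*Q(-1, 7) = (((-18 + 20)/(-23 - 47))*79)*(-7 - 1*7²) = ((2/(-70))*79)*(-7 - 1*49) = ((2*(-1/70))*79)*(-7 - 49) = -1/35*79*(-56) = -79/35*(-56) = 632/5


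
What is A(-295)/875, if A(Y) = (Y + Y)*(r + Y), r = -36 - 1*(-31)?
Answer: 1416/7 ≈ 202.29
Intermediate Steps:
r = -5 (r = -36 + 31 = -5)
A(Y) = 2*Y*(-5 + Y) (A(Y) = (Y + Y)*(-5 + Y) = (2*Y)*(-5 + Y) = 2*Y*(-5 + Y))
A(-295)/875 = (2*(-295)*(-5 - 295))/875 = (2*(-295)*(-300))*(1/875) = 177000*(1/875) = 1416/7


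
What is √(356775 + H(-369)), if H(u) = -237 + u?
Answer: √356169 ≈ 596.80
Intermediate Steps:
√(356775 + H(-369)) = √(356775 + (-237 - 369)) = √(356775 - 606) = √356169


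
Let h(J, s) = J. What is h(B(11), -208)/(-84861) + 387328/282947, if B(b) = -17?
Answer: 4696264501/3430166481 ≈ 1.3691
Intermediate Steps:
h(B(11), -208)/(-84861) + 387328/282947 = -17/(-84861) + 387328/282947 = -17*(-1/84861) + 387328*(1/282947) = 17/84861 + 387328/282947 = 4696264501/3430166481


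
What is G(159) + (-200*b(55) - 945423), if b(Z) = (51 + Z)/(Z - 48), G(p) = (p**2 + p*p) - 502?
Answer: -6288741/7 ≈ -8.9839e+5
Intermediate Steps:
G(p) = -502 + 2*p**2 (G(p) = (p**2 + p**2) - 502 = 2*p**2 - 502 = -502 + 2*p**2)
b(Z) = (51 + Z)/(-48 + Z)
G(159) + (-200*b(55) - 945423) = (-502 + 2*159**2) + (-200*(51 + 55)/(-48 + 55) - 945423) = (-502 + 2*25281) + (-200*106/7 - 945423) = (-502 + 50562) + (-200*106/7 - 945423) = 50060 + (-200*106/7 - 945423) = 50060 + (-21200/7 - 945423) = 50060 - 6639161/7 = -6288741/7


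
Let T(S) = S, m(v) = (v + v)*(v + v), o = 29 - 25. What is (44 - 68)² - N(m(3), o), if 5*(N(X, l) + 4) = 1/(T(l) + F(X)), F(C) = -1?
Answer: 8699/15 ≈ 579.93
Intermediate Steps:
o = 4
m(v) = 4*v² (m(v) = (2*v)*(2*v) = 4*v²)
N(X, l) = -4 + 1/(5*(-1 + l)) (N(X, l) = -4 + 1/(5*(l - 1)) = -4 + 1/(5*(-1 + l)))
(44 - 68)² - N(m(3), o) = (44 - 68)² - (21 - 20*4)/(5*(-1 + 4)) = (-24)² - (21 - 80)/(5*3) = 576 - (-59)/(5*3) = 576 - 1*(-59/15) = 576 + 59/15 = 8699/15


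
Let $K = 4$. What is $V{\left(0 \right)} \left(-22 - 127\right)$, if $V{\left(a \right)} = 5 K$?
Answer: $-2980$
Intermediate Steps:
$V{\left(a \right)} = 20$ ($V{\left(a \right)} = 5 \cdot 4 = 20$)
$V{\left(0 \right)} \left(-22 - 127\right) = 20 \left(-22 - 127\right) = 20 \left(-149\right) = -2980$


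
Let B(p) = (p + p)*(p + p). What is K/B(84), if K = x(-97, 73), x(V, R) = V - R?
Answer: -85/14112 ≈ -0.0060232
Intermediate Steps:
B(p) = 4*p**2 (B(p) = (2*p)*(2*p) = 4*p**2)
K = -170 (K = -97 - 1*73 = -97 - 73 = -170)
K/B(84) = -170/(4*84**2) = -170/(4*7056) = -170/28224 = -170*1/28224 = -85/14112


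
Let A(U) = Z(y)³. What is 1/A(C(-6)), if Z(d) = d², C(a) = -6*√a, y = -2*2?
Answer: 1/4096 ≈ 0.00024414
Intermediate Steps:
y = -4
A(U) = 4096 (A(U) = ((-4)²)³ = 16³ = 4096)
1/A(C(-6)) = 1/4096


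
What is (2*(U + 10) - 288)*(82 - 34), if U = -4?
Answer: -13248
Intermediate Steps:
(2*(U + 10) - 288)*(82 - 34) = (2*(-4 + 10) - 288)*(82 - 34) = (2*6 - 288)*48 = (12 - 288)*48 = -276*48 = -13248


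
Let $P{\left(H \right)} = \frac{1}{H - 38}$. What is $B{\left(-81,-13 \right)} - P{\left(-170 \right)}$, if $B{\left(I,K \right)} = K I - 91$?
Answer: $\frac{200097}{208} \approx 962.0$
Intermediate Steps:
$P{\left(H \right)} = \frac{1}{-38 + H}$
$B{\left(I,K \right)} = -91 + I K$ ($B{\left(I,K \right)} = I K - 91 = -91 + I K$)
$B{\left(-81,-13 \right)} - P{\left(-170 \right)} = \left(-91 - -1053\right) - \frac{1}{-38 - 170} = \left(-91 + 1053\right) - \frac{1}{-208} = 962 - - \frac{1}{208} = 962 + \frac{1}{208} = \frac{200097}{208}$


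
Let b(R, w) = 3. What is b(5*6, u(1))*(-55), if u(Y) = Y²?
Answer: -165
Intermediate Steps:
b(5*6, u(1))*(-55) = 3*(-55) = -165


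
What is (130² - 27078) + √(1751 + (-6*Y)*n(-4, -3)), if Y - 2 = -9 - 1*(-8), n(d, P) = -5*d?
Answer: -10178 + √1631 ≈ -10138.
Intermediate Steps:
Y = 1 (Y = 2 + (-9 - 1*(-8)) = 2 + (-9 + 8) = 2 - 1 = 1)
(130² - 27078) + √(1751 + (-6*Y)*n(-4, -3)) = (130² - 27078) + √(1751 + (-6*1)*(-5*(-4))) = (16900 - 27078) + √(1751 - 6*20) = -10178 + √(1751 - 120) = -10178 + √1631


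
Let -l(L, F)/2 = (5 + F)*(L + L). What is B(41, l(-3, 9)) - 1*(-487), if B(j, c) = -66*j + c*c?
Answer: 26005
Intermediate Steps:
l(L, F) = -4*L*(5 + F) (l(L, F) = -2*(5 + F)*(L + L) = -2*(5 + F)*2*L = -4*L*(5 + F))
B(j, c) = c² - 66*j (B(j, c) = -66*j + c² = c² - 66*j)
B(41, l(-3, 9)) - 1*(-487) = ((-4*(-3)*(5 + 9))² - 66*41) - 1*(-487) = ((-4*(-3)*14)² - 2706) + 487 = (168² - 2706) + 487 = (28224 - 2706) + 487 = 25518 + 487 = 26005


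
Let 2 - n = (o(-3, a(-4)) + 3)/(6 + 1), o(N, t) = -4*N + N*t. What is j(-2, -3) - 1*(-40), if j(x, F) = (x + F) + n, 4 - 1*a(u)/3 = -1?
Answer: 289/7 ≈ 41.286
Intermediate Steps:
a(u) = 15 (a(u) = 12 - 3*(-1) = 12 + 3 = 15)
n = 44/7 (n = 2 - (-3*(-4 + 15) + 3)/(6 + 1) = 2 - (-3*11 + 3)/7 = 2 - (-33 + 3)/7 = 2 - (-30)/7 = 2 - 1*(-30/7) = 2 + 30/7 = 44/7 ≈ 6.2857)
j(x, F) = 44/7 + F + x (j(x, F) = (x + F) + 44/7 = (F + x) + 44/7 = 44/7 + F + x)
j(-2, -3) - 1*(-40) = (44/7 - 3 - 2) - 1*(-40) = 9/7 + 40 = 289/7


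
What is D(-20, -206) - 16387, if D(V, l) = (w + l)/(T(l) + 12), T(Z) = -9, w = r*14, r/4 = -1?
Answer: -49423/3 ≈ -16474.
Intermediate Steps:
r = -4 (r = 4*(-1) = -4)
w = -56 (w = -4*14 = -56)
D(V, l) = -56/3 + l/3 (D(V, l) = (-56 + l)/(-9 + 12) = (-56 + l)/3 = (-56 + l)*(1/3) = -56/3 + l/3)
D(-20, -206) - 16387 = (-56/3 + (1/3)*(-206)) - 16387 = (-56/3 - 206/3) - 16387 = -262/3 - 16387 = -49423/3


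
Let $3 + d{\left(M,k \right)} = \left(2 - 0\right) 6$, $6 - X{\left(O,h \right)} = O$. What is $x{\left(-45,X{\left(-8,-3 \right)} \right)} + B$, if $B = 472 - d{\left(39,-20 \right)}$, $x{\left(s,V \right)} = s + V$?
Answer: $432$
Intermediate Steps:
$X{\left(O,h \right)} = 6 - O$
$d{\left(M,k \right)} = 9$ ($d{\left(M,k \right)} = -3 + \left(2 - 0\right) 6 = -3 + \left(2 + 0\right) 6 = -3 + 2 \cdot 6 = -3 + 12 = 9$)
$x{\left(s,V \right)} = V + s$
$B = 463$ ($B = 472 - 9 = 463$)
$x{\left(-45,X{\left(-8,-3 \right)} \right)} + B = \left(\left(6 - -8\right) - 45\right) + 463 = \left(\left(6 + 8\right) - 45\right) + 463 = \left(14 - 45\right) + 463 = -31 + 463 = 432$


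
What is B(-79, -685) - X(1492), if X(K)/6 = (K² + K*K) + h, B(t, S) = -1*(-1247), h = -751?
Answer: -26707015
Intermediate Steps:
B(t, S) = 1247
X(K) = -4506 + 12*K² (X(K) = 6*((K² + K*K) - 751) = 6*((K² + K²) - 751) = 6*(2*K² - 751) = 6*(-751 + 2*K²) = -4506 + 12*K²)
B(-79, -685) - X(1492) = 1247 - (-4506 + 12*1492²) = 1247 - (-4506 + 12*2226064) = 1247 - (-4506 + 26712768) = 1247 - 1*26708262 = 1247 - 26708262 = -26707015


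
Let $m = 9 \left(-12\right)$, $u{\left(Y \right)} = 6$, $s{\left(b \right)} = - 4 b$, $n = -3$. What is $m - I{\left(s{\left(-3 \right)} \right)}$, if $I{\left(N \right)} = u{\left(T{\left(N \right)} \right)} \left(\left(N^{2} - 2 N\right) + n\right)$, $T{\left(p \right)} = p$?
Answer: $-810$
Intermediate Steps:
$m = -108$
$I{\left(N \right)} = -18 - 12 N + 6 N^{2}$ ($I{\left(N \right)} = 6 \left(\left(N^{2} - 2 N\right) - 3\right) = 6 \left(-3 + N^{2} - 2 N\right) = -18 - 12 N + 6 N^{2}$)
$m - I{\left(s{\left(-3 \right)} \right)} = -108 - \left(-18 - 12 \left(\left(-4\right) \left(-3\right)\right) + 6 \left(\left(-4\right) \left(-3\right)\right)^{2}\right) = -108 - \left(-18 - 144 + 6 \cdot 12^{2}\right) = -108 - \left(-18 - 144 + 6 \cdot 144\right) = -108 - \left(-18 - 144 + 864\right) = -108 - 702 = -810$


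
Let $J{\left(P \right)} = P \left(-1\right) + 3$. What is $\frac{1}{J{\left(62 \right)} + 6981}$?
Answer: $\frac{1}{6922} \approx 0.00014447$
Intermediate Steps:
$J{\left(P \right)} = 3 - P$ ($J{\left(P \right)} = - P + 3 = 3 - P$)
$\frac{1}{J{\left(62 \right)} + 6981} = \frac{1}{\left(3 - 62\right) + 6981} = \frac{1}{-59 + 6981} = \frac{1}{6922}$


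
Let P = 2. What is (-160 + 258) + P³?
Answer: 106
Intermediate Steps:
(-160 + 258) + P³ = (-160 + 258) + 2³ = 98 + 8 = 106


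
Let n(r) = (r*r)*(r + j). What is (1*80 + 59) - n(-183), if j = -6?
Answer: 6329560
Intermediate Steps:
n(r) = r**2*(-6 + r) (n(r) = (r*r)*(r - 6) = r**2*(-6 + r))
(1*80 + 59) - n(-183) = (1*80 + 59) - (-183)**2*(-6 - 183) = (80 + 59) - 33489*(-189) = 139 - 1*(-6329421) = 139 + 6329421 = 6329560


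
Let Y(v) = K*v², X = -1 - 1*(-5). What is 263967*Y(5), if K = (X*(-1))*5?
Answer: -131983500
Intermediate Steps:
X = 4 (X = -1 + 5 = 4)
K = -20 (K = (4*(-1))*5 = -4*5 = -20)
Y(v) = -20*v²
263967*Y(5) = 263967*(-20*5²) = 263967*(-20*25) = 263967*(-500) = -131983500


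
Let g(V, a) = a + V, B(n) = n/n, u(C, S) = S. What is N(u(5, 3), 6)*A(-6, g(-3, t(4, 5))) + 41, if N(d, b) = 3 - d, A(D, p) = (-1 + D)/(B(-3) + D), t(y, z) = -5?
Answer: 41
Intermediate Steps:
B(n) = 1
g(V, a) = V + a
A(D, p) = (-1 + D)/(1 + D)
N(u(5, 3), 6)*A(-6, g(-3, t(4, 5))) + 41 = (3 - 1*3)*((-1 - 6)/(1 - 6)) + 41 = (3 - 3)*(-7/(-5)) + 41 = 0*(-1/5*(-7)) + 41 = 0*(7/5) + 41 = 0 + 41 = 41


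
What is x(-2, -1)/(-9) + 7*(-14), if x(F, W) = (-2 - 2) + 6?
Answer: -884/9 ≈ -98.222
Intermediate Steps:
x(F, W) = 2 (x(F, W) = -4 + 6 = 2)
x(-2, -1)/(-9) + 7*(-14) = 2/(-9) + 7*(-14) = 2*(-1/9) - 98 = -2/9 - 98 = -884/9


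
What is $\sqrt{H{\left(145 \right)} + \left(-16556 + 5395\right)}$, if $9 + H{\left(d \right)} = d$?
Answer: $105 i \approx 105.0 i$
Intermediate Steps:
$H{\left(d \right)} = -9 + d$
$\sqrt{H{\left(145 \right)} + \left(-16556 + 5395\right)} = \sqrt{\left(-9 + 145\right) + \left(-16556 + 5395\right)} = \sqrt{136 - 11161} = \sqrt{-11025} = 105 i$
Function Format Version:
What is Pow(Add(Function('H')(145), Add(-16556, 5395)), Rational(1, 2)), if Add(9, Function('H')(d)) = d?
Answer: Mul(105, I) ≈ Mul(105.00, I)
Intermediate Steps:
Function('H')(d) = Add(-9, d)
Pow(Add(Function('H')(145), Add(-16556, 5395)), Rational(1, 2)) = Pow(Add(Add(-9, 145), Add(-16556, 5395)), Rational(1, 2)) = Pow(Add(136, -11161), Rational(1, 2)) = Pow(-11025, Rational(1, 2)) = Mul(105, I)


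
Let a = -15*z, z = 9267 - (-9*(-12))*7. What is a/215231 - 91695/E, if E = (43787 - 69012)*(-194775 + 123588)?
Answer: -15284450957428/25765906732955 ≈ -0.59320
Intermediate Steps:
z = 8511 (z = 9267 - 108*7 = 9267 - 1*756 = 9267 - 756 = 8511)
a = -127665 (a = -15*8511 = -127665)
E = 1795692075 (E = -25225*(-71187) = 1795692075)
a/215231 - 91695/E = -127665/215231 - 91695/1795692075 = -127665*1/215231 - 91695*1/1795692075 = -127665/215231 - 6113/119712805 = -15284450957428/25765906732955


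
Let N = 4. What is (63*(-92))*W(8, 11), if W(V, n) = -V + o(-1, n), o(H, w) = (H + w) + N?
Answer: -34776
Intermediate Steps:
o(H, w) = 4 + H + w (o(H, w) = (H + w) + 4 = 4 + H + w)
W(V, n) = 3 + n - V (W(V, n) = -V + (4 - 1 + n) = -V + (3 + n) = 3 + n - V)
(63*(-92))*W(8, 11) = (63*(-92))*(3 + 11 - 1*8) = -5796*(3 + 11 - 8) = -5796*6 = -34776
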